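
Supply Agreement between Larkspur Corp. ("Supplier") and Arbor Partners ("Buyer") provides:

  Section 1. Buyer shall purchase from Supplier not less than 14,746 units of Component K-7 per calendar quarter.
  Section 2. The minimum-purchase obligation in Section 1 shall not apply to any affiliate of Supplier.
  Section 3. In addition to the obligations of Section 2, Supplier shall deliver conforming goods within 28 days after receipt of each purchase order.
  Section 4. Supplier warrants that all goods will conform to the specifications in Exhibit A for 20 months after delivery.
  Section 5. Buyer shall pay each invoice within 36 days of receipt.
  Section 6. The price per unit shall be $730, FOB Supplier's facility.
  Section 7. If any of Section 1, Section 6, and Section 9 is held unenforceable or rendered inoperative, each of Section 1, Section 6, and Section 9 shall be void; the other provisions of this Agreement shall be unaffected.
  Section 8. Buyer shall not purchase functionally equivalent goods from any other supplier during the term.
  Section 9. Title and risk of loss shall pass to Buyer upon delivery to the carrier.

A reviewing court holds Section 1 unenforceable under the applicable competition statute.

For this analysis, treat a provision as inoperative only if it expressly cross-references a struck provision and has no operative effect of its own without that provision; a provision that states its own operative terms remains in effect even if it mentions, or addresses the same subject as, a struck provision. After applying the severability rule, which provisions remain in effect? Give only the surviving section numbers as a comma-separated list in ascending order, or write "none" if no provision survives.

3, 4, 5, 7, 8

Section 1 is struck. Section 2 operates only by reference to Section 1, so it falls with Section 1. Section 3 mentions Section 2 but its own obligation stands independently of Section 2, so Section 3 is not affected. Section 7 declares Section 1, Section 6, and Section 9 mutually dependent; since one of them has fallen, all of them are of no effect. That brings down Section 6 and Section 9 as well. The remainder continues in force under Section 7. Section 3, Section 4, Section 5, Section 7, and Section 8 remain in effect.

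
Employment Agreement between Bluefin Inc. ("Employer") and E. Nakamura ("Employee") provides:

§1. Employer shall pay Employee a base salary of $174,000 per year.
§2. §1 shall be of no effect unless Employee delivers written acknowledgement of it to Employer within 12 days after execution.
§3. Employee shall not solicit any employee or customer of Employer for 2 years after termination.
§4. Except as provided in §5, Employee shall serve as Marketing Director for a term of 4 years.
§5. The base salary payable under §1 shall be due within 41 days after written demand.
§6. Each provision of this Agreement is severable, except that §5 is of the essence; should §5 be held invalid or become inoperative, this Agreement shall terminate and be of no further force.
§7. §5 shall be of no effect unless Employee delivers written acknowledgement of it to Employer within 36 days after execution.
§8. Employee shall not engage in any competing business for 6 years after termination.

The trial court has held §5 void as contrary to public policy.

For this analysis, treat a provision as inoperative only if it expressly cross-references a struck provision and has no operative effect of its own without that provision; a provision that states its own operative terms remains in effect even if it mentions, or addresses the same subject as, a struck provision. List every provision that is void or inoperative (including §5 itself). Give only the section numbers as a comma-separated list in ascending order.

§5 is struck. §7 has no operative effect of its own apart from §5 and is therefore inoperative. §6 makes §5 an essential term, and §5 is the provision held invalid; under §6, the entire Agreement is therefore void. No provision of the Agreement survives.

1, 2, 3, 4, 5, 6, 7, 8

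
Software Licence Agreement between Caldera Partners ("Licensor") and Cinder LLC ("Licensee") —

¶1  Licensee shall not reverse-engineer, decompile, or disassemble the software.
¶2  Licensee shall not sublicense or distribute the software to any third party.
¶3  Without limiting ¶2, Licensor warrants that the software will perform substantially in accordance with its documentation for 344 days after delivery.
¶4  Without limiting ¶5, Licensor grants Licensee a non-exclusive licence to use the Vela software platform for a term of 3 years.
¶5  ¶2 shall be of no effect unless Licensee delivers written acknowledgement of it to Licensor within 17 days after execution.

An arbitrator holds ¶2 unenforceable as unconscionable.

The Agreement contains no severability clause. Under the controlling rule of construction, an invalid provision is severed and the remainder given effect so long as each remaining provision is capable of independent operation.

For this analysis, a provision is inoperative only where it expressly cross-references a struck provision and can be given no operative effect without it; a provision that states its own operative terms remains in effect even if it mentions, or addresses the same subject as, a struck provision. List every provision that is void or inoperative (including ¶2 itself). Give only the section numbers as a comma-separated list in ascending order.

2, 5

¶2 is struck. The only function of ¶5 is the acknowledgement condition for ¶2, so it cannot stand once ¶2 is removed. ¶4 mentions ¶5 but its own obligation stands independently of ¶5, so ¶4 is not affected. ¶3 mentions ¶2 but its own obligation stands independently of ¶2, so ¶3 is not affected. With no severability clause, the stated default rule severs what cannot stand and enforces each remaining provision that can operate on its own. ¶1, ¶3, and ¶4 remain in effect.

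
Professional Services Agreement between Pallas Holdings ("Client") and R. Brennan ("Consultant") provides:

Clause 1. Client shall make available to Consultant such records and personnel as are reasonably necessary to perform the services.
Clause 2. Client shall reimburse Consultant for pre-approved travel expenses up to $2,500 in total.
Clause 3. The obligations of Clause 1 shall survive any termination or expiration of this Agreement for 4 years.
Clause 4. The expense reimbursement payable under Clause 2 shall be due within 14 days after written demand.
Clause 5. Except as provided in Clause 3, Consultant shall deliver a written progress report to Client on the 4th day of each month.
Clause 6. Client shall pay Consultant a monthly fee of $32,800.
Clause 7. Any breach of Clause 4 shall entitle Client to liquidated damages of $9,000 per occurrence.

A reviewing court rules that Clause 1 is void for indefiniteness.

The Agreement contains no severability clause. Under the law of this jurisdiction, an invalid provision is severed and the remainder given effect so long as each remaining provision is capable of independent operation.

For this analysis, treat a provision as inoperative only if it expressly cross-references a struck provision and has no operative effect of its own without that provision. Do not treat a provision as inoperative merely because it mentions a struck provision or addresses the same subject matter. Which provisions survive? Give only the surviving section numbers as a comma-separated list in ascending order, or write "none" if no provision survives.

Clause 1 is struck. Clause 3 has no operative effect of its own apart from Clause 1 and is therefore inoperative. Although Clause 5 refers to Clause 3, its operative terms do not depend on Clause 3, so it remains in effect. With no severability clause, the stated default rule severs what cannot stand and enforces each remaining provision that can operate on its own. That leaves Clause 2, Clause 4, Clause 5, Clause 6, and Clause 7 in effect.

2, 4, 5, 6, 7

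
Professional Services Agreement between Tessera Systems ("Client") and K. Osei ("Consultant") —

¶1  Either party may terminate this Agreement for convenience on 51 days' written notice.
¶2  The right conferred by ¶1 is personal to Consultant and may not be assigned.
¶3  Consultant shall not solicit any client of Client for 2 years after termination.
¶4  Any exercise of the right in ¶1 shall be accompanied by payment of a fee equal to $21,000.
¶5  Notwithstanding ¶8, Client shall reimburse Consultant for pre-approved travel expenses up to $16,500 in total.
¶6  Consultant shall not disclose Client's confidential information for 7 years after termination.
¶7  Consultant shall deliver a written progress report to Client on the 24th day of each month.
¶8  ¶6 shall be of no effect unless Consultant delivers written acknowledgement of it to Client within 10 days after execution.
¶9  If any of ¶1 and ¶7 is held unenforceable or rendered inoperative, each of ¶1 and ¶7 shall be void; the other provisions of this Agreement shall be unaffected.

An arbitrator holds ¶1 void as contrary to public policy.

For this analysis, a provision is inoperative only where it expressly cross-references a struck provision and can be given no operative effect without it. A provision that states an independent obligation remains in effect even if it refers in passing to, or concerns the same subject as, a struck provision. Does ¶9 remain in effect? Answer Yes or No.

¶1 is struck. The only function of ¶2 is the non-assignment of ¶1, so it cannot stand once ¶1 is removed. ¶4 operates only by reference to ¶1, so it falls with ¶1. ¶9 declares ¶1 and ¶7 mutually dependent; since one of them has fallen, all of them are of no effect. That brings down ¶7 as well. The remainder continues in force under ¶9. ¶3, ¶5, ¶6, ¶8, and ¶9 remain in effect. ¶9 is among the surviving provisions, so the answer is yes.

Yes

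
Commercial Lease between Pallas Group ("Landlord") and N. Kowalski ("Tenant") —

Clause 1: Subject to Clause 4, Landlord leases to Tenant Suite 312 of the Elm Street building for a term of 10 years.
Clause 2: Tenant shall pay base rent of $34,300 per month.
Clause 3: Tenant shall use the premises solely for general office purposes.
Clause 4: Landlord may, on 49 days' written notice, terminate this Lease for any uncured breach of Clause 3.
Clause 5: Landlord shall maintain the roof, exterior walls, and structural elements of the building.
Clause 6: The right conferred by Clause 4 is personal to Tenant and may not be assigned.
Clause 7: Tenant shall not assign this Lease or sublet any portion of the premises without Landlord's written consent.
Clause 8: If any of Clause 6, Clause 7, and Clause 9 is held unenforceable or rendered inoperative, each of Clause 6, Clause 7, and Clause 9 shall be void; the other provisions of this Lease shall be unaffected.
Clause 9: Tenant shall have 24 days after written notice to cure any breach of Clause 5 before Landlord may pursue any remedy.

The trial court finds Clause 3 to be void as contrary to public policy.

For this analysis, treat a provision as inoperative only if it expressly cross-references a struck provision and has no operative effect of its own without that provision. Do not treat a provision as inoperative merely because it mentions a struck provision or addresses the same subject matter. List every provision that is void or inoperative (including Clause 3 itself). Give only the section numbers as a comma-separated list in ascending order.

3, 4, 6, 7, 9

Clause 3 is struck. The only function of Clause 4 is the termination right for breach of Clause 3, so it cannot stand once Clause 3 is removed. Clause 6 has no operative effect of its own apart from Clause 4 and is therefore inoperative. Although Clause 1 refers to Clause 4, its operative terms do not depend on Clause 4, so it remains in effect. Clause 8 declares Clause 6, Clause 7, and Clause 9 mutually dependent; since one of them has fallen, all of them are of no effect. That brings down Clause 7 and Clause 9 as well. The remainder continues in force under Clause 8. That leaves Clause 1, Clause 2, Clause 5, and Clause 8 in effect.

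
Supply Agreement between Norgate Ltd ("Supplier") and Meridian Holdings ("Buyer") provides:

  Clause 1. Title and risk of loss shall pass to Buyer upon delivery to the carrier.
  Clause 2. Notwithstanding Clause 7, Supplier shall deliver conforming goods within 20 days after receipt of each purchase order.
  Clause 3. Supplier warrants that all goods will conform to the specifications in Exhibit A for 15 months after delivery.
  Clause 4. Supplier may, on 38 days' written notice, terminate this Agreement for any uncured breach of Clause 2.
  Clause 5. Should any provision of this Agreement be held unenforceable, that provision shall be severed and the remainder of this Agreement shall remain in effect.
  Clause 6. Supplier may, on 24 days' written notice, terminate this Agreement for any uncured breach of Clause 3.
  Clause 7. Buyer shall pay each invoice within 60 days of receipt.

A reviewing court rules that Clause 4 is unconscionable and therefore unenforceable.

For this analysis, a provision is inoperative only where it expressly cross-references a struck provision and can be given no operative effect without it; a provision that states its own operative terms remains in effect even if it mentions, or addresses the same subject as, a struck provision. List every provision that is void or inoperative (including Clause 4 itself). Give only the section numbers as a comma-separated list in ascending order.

4

Clause 4 is struck. No other provision's operative terms depend on Clause 4. Under the severability clause in Clause 5, the remaining provisions continue in force. Clause 1, Clause 2, Clause 3, Clause 5, Clause 6, and Clause 7 remain in effect.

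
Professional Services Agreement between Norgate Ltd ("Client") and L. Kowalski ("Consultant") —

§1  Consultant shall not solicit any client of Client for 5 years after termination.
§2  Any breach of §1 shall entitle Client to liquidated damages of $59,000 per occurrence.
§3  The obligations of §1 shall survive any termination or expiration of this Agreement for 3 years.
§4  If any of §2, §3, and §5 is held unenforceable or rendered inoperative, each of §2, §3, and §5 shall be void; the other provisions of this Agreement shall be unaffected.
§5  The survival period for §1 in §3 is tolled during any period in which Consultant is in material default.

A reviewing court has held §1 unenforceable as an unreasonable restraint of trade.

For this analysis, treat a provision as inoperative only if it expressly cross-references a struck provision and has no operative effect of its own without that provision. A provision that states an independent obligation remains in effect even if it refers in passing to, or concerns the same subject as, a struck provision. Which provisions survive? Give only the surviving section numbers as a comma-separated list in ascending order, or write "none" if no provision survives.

§1 is struck. §2 operates only by reference to §1, so it falls with §1. §3 has no operative effect of its own apart from §1 and is therefore inoperative. §5 operates only by reference to §3, so it falls with §3. §4 declares §2, §3, and §5 mutually dependent; since one of them has fallen, all of them are of no effect. The remainder continues in force under §4. Only §4 remains in effect.

4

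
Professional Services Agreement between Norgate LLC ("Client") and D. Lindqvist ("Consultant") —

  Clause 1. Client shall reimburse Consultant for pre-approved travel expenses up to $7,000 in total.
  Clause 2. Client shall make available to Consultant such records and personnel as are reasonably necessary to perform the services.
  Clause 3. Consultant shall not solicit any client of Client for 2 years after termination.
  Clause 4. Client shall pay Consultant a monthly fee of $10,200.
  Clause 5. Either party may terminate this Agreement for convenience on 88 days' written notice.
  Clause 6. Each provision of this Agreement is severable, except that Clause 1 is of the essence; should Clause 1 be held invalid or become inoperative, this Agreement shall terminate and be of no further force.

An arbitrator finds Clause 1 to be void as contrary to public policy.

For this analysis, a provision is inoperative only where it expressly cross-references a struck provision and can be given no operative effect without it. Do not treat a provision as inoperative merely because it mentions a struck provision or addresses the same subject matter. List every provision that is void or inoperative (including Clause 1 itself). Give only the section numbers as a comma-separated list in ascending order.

Clause 1 is struck. Nothing else in the Agreement is defined by reference to Clause 1. Clause 6 makes Clause 1 an essential term, and Clause 1 is the provision held invalid; under Clause 6, the entire Agreement is therefore void. No provision of the Agreement survives.

1, 2, 3, 4, 5, 6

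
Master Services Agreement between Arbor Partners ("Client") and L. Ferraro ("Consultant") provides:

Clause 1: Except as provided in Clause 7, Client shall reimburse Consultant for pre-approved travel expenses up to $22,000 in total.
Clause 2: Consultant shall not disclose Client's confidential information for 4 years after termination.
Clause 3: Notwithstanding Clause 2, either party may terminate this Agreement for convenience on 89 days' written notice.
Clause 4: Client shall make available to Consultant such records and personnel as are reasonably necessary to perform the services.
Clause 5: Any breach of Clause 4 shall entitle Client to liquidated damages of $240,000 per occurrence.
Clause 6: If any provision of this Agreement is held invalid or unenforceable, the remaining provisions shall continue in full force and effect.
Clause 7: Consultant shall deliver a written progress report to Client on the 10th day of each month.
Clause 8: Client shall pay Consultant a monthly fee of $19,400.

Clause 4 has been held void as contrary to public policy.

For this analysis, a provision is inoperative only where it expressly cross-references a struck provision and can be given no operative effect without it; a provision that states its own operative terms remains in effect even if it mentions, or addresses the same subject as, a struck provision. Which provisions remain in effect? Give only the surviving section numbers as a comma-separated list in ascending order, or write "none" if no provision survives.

1, 2, 3, 6, 7, 8

Clause 4 is struck. Clause 5 operates only by reference to Clause 4, so it falls with Clause 4. Clause 6 is a severability clause and preserves every provision that can still be given independent effect. That leaves Clause 1, Clause 2, Clause 3, Clause 6, Clause 7, and Clause 8 in effect.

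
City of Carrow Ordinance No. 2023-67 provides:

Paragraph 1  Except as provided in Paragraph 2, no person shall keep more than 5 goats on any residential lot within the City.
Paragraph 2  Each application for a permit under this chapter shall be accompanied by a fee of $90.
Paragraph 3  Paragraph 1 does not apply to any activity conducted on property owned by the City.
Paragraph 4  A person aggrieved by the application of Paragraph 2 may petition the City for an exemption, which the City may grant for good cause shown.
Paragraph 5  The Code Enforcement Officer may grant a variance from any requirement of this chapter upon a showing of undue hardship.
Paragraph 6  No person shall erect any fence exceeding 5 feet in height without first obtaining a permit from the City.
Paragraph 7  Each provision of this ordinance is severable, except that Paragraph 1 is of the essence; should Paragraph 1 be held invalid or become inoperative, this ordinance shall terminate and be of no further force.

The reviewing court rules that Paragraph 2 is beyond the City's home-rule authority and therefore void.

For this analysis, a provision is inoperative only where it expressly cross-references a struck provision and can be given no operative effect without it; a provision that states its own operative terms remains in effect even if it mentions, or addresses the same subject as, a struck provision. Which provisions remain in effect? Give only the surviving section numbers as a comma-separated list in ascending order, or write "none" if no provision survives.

1, 3, 5, 6, 7

Paragraph 2 is struck. The only function of Paragraph 4 is the exemption procedure for Paragraph 2, so it cannot stand once Paragraph 2 is removed. Paragraph 1 mentions Paragraph 2 but its own obligation stands independently of Paragraph 2, so Paragraph 1 is not affected. Paragraph 7 makes Paragraph 1 an essential term, but Paragraph 1 is unaffected, so the severability proviso in Paragraph 7 preserves the remaining provisions. The provisions still in force are Paragraph 1, Paragraph 3, Paragraph 5, Paragraph 6, and Paragraph 7.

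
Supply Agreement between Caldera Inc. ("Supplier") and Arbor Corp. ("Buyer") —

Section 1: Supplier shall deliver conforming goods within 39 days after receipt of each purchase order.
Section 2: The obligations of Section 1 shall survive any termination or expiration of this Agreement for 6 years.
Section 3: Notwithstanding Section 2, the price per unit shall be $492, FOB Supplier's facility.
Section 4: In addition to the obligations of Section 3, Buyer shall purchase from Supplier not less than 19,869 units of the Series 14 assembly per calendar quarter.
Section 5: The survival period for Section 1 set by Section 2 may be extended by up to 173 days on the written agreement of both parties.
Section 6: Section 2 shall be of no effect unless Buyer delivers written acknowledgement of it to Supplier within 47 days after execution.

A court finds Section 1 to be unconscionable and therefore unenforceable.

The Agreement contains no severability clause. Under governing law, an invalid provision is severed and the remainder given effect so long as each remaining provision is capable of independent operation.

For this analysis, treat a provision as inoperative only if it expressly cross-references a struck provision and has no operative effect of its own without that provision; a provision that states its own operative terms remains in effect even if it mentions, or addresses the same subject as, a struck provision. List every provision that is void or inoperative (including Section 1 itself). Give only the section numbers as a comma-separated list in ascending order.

1, 2, 5, 6

Section 1 is struck. Section 2 merely fixes the survival period for Section 1; with Section 1 gone it has nothing to operate on and falls away. The whole of Section 5 is the extension of the survival period for Section 1, defined by reference to Section 2, so Section 5 cannot stand once Section 2 is removed. Section 6 has no operative effect of its own apart from Section 2 and is therefore inoperative. Section 3 mentions Section 2 but its own obligation stands independently of Section 2, so Section 3 is not affected. Under the stated default rule, only provisions that cannot operate independently fall away; the rest are enforced. That leaves Section 3 and Section 4 in effect.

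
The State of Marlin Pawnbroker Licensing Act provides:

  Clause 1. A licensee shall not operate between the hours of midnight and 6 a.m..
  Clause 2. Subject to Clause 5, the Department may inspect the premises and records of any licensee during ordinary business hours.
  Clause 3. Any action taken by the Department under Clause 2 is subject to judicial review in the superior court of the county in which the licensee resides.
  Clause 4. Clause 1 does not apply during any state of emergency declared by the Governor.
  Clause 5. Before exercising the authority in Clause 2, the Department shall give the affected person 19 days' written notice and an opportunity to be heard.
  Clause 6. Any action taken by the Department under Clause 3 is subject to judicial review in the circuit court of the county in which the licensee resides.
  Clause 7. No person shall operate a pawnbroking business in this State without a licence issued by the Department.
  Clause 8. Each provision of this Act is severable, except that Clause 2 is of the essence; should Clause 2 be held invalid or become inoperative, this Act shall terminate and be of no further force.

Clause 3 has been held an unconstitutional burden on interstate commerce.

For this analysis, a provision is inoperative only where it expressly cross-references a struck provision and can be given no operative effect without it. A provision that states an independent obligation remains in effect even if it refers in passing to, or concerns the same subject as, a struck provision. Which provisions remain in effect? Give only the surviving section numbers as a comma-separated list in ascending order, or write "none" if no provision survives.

1, 2, 4, 5, 7, 8

Clause 3 is struck. Clause 6 has no operative effect of its own apart from Clause 3 and is therefore inoperative. Clause 8 makes Clause 2 an essential term, but Clause 2 is unaffected, so the severability proviso in Clause 8 preserves the remaining provisions. That leaves Clause 1, Clause 2, Clause 4, Clause 5, Clause 7, and Clause 8 in effect.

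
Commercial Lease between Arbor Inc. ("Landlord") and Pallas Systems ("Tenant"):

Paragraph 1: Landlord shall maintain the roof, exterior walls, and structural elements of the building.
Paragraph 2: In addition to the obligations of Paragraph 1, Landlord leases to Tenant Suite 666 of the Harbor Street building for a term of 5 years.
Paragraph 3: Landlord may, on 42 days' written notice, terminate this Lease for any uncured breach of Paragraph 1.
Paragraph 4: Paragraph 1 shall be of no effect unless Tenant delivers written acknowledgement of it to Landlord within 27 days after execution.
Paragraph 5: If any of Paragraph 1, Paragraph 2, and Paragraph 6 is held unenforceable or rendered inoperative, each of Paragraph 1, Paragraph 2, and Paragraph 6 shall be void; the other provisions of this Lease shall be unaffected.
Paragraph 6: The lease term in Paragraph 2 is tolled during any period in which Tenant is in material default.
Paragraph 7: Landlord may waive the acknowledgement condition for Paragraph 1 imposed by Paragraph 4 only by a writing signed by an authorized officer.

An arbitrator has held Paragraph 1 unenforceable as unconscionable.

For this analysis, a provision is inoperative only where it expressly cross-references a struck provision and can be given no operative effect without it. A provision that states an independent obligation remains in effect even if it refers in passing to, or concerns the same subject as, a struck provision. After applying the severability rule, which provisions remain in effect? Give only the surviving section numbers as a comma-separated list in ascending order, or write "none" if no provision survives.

5

Paragraph 1 is struck. Paragraph 3 merely fixes the termination right for breach of Paragraph 1; with Paragraph 1 gone it has nothing to operate on and falls away. Paragraph 4 has no operative effect of its own apart from Paragraph 1 and is therefore inoperative. Paragraph 7 has no operative effect of its own apart from Paragraph 4 and is therefore inoperative. Paragraph 5 declares Paragraph 1, Paragraph 2, and Paragraph 6 mutually dependent; since one of them has fallen, all of them are of no effect. That brings down Paragraph 2 and Paragraph 6 as well. The remainder continues in force under Paragraph 5. Only Paragraph 5 remains in effect.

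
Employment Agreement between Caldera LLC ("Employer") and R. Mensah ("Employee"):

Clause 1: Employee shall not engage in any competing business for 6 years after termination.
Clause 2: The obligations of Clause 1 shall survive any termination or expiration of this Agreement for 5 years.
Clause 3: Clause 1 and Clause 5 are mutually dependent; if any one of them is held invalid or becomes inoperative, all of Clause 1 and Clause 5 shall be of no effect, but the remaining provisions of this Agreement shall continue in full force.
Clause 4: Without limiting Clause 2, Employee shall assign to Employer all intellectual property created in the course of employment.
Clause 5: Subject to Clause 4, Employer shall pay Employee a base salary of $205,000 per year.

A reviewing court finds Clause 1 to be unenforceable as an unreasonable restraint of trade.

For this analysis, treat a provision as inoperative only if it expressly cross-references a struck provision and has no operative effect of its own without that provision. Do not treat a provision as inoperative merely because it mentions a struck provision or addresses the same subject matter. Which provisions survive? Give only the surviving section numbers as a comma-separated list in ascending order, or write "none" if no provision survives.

3, 4

Clause 1 is struck. The only function of Clause 2 is the survival period for Clause 1, so it cannot stand once Clause 1 is removed. Although Clause 4 refers to Clause 2, its operative terms do not depend on Clause 2, so it remains in effect. Clause 3 declares Clause 1 and Clause 5 mutually dependent; since one of them has fallen, all of them are of no effect. That brings down Clause 5 as well. The remainder continues in force under Clause 3. That leaves Clause 3 and Clause 4 in effect.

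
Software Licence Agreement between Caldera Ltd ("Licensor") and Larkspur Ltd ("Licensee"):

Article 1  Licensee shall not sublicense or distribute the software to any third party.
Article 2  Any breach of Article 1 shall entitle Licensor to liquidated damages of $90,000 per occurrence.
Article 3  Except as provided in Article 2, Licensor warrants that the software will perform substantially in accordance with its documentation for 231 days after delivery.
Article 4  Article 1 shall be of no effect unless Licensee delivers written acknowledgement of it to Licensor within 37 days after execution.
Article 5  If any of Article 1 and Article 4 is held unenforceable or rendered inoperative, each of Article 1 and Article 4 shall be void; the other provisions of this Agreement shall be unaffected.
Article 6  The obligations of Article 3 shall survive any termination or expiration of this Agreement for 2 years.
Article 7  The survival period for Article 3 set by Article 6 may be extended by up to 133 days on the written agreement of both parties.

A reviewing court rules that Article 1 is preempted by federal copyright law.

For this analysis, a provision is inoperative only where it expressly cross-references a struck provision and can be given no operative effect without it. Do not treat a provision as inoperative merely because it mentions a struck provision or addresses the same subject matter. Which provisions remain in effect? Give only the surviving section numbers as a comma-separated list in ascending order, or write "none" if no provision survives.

Article 1 is struck. Article 2 has no operative effect of its own apart from Article 1 and is therefore inoperative. The only function of Article 4 is the acknowledgement condition for Article 1, so it cannot stand once Article 1 is removed. Although Article 3 refers to Article 2, its operative terms do not depend on Article 2, so it remains in effect. Article 5 declares Article 1 and Article 4 mutually dependent; since one of them has fallen, all of them are of no effect. The remainder continues in force under Article 5. Article 3, Article 5, Article 6, and Article 7 remain in effect.

3, 5, 6, 7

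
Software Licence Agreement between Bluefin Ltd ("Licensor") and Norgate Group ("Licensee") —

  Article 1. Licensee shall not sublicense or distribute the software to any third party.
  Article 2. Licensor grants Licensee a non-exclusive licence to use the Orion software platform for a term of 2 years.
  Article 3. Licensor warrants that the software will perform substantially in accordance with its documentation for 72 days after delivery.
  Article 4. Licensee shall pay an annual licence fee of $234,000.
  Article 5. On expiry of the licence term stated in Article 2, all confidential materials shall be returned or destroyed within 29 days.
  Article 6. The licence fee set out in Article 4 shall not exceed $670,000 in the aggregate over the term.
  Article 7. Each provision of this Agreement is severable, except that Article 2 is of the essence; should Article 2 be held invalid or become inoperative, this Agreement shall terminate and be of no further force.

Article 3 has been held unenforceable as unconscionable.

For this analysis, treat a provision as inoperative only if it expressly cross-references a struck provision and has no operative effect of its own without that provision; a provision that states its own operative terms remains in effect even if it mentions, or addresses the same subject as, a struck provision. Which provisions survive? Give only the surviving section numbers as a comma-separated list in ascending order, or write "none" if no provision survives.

Article 3 is struck. Nothing else in the Agreement is defined by reference to Article 3. Article 7 makes Article 2 an essential term, but Article 2 is unaffected, so the severability proviso in Article 7 preserves the remaining provisions. Article 1, Article 2, Article 4, Article 5, Article 6, and Article 7 remain in effect.

1, 2, 4, 5, 6, 7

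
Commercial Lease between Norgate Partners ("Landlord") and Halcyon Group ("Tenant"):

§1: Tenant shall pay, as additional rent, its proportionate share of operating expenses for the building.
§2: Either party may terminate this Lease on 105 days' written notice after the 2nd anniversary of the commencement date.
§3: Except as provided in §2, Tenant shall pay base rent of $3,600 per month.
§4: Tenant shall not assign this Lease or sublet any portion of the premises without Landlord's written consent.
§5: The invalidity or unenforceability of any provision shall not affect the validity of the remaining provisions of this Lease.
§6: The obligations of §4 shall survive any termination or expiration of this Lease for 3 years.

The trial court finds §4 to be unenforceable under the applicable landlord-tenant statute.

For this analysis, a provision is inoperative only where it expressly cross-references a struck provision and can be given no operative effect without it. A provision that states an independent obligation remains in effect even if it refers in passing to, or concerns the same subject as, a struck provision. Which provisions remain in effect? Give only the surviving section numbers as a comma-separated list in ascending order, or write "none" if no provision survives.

1, 2, 3, 5

§4 is struck. The only function of §6 is the survival period for §4, so it cannot stand once §4 is removed. Under the severability clause in §5, the remaining provisions continue in force. That leaves §1, §2, §3, and §5 in effect.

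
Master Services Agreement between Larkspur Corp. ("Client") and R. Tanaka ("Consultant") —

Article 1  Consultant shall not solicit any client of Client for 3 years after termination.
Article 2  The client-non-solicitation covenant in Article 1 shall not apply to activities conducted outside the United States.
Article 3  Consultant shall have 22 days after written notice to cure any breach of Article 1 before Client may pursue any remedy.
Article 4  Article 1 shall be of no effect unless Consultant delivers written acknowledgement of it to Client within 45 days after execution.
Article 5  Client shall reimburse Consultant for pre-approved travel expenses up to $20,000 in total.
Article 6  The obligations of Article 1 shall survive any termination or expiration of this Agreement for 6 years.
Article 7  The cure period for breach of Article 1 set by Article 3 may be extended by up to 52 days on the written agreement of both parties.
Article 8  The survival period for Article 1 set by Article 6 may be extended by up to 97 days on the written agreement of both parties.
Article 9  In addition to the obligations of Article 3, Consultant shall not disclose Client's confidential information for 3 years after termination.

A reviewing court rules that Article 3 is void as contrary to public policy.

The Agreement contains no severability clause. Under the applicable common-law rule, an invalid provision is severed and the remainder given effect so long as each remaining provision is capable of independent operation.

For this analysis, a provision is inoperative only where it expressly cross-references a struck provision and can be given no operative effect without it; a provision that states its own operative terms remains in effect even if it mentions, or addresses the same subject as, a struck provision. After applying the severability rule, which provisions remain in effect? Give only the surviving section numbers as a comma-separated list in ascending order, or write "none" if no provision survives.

1, 2, 4, 5, 6, 8, 9

Article 3 is struck. Article 7 has no operative effect of its own apart from Article 3 and is therefore inoperative. Although Article 9 refers to Article 3, its operative terms do not depend on Article 3, so it remains in effect. With no severability clause, the stated default rule severs what cannot stand and enforces each remaining provision that can operate on its own. The provisions still in force are Article 1, Article 2, Article 4, Article 5, Article 6, Article 8, and Article 9.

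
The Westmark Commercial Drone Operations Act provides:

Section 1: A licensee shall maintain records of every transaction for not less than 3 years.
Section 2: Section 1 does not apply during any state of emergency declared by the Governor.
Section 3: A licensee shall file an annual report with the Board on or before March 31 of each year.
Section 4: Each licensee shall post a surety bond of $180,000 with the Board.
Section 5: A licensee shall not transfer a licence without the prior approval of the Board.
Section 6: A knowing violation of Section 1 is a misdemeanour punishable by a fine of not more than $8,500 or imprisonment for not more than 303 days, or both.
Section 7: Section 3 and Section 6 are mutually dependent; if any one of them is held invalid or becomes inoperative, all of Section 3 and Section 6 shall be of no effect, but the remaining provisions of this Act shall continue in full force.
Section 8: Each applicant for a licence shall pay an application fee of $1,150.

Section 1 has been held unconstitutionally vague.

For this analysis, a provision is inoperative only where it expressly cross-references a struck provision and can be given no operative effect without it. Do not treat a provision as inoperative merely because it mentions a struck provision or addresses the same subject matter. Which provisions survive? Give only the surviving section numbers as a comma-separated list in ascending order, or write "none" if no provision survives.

4, 5, 7, 8

Section 1 is struck. Section 2 operates only by reference to Section 1, so it falls with Section 1. The only function of Section 6 is the criminal penalty for violating Section 1, so it cannot stand once Section 1 is removed. Section 7 declares Section 3 and Section 6 mutually dependent; since one of them has fallen, all of them are of no effect. That brings down Section 3 as well. The remainder continues in force under Section 7. The provisions still in force are Section 4, Section 5, Section 7, and Section 8.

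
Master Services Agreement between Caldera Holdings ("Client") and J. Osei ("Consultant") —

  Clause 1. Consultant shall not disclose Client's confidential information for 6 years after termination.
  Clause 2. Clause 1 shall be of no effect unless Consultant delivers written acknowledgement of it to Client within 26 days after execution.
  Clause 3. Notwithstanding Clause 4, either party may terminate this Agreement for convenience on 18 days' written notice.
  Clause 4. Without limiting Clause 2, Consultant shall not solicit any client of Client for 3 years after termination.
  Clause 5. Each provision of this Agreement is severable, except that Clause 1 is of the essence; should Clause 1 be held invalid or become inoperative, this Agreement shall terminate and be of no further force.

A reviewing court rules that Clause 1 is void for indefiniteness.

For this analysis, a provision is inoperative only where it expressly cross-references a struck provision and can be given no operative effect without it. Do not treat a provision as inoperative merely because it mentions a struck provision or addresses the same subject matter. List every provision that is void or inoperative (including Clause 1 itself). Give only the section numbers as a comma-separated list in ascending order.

Clause 1 is struck. Clause 2 merely fixes the acknowledgement condition for Clause 1; with Clause 1 gone it has nothing to operate on and falls away. Clause 5 makes Clause 1 an essential term, and Clause 1 is the provision held invalid; under Clause 5, the entire Agreement is therefore void. No provision of the Agreement survives.

1, 2, 3, 4, 5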